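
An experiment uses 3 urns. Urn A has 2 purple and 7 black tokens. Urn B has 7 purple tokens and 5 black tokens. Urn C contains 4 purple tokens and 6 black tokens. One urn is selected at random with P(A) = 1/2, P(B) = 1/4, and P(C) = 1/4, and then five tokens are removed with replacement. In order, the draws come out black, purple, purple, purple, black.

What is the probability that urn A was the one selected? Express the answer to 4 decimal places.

Compute the likelihood of the observed sequence for each case: P(data | urn A) = (7/9)(2/9)(2/9)(2/9)(7/9) = 0.0066386; P(data | urn B) = (5/12)(7/12)(7/12)(7/12)(5/12) = 0.034461; P(data | urn C) = (6/10)(4/10)(4/10)(4/10)(6/10) = 0.02304.
The prior-weighted likelihoods are 1/2 · 0.0066386 = 0.0033193, 1/4 · 0.034461 = 0.0086153, 1/4 · 0.02304 = 0.00576; summing to 0.017695.
By Bayes' rule, P(urn A | data) = (0.0033193) / (0.017695) = 0.18759.

0.1876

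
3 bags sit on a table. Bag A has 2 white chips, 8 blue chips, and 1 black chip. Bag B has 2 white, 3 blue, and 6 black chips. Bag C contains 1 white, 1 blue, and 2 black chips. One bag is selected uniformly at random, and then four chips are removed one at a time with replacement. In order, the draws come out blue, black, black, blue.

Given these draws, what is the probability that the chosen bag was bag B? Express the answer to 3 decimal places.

0.525

Compute the likelihood of the observed sequence for each case: P(data | bag A) = (8/11)(1/11)(1/11)(8/11) = 0.0043713; P(data | bag B) = (3/11)(6/11)(6/11)(3/11) = 0.02213; P(data | bag C) = (1/4)(2/4)(2/4)(1/4) = 0.015625.
Weighting by the prior gives 1/3 · 0.0043713 = 0.0014571, 1/3 · 0.02213 = 0.0073765, 1/3 · 0.015625 = 0.0052083; with total 0.014042.
Therefore the posterior P(bag B | data) = (0.0073765) / (0.014042) = 0.52532.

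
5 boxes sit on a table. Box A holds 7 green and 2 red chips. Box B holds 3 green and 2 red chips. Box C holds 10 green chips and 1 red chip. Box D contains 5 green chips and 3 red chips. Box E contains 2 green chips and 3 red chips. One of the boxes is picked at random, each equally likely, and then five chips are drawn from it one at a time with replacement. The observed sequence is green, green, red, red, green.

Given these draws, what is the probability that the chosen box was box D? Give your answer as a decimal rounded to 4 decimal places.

0.2829

Compute the likelihood of the observed sequence for each case: P(data | box A) = (7/9)(7/9)(2/9)(2/9)(7/9) = 0.023235; P(data | box B) = (3/5)(3/5)(2/5)(2/5)(3/5) = 0.03456; P(data | box C) = (10/11)(10/11)(1/11)(1/11)(10/11) = 0.0062092; P(data | box D) = (5/8)(5/8)(3/8)(3/8)(5/8) = 0.034332; P(data | box E) = (2/5)(2/5)(3/5)(3/5)(2/5) = 0.02304.
Weighting by the prior gives 1/5 · 0.023235 = 0.004647, 1/5 · 0.03456 = 0.006912, 1/5 · 0.0062092 = 0.0012418, 1/5 · 0.034332 = 0.0068665, 1/5 · 0.02304 = 0.004608; summing to 0.024275.
Hence P(box D | data) = (0.0068665) / (0.024275) = 0.28286.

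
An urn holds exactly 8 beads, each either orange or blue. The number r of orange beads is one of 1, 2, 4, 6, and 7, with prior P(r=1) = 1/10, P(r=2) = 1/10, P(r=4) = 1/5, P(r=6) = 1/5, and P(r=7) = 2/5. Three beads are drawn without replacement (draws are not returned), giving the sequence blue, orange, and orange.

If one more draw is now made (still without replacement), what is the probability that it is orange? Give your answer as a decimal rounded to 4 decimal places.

0.7636

For each hypothesis, P(data | H) works out to: P(data | r = 1) = (7/8)(1/7)(0/6) = 0; P(data | r = 2) = (6/8)(2/7)(1/6) = 1/28; P(data | r = 4) = (4/8)(4/7)(3/6) = 1/7; P(data | r = 6) = (2/8)(6/7)(5/6) = 5/28; P(data | r = 7) = (1/8)(7/7)(6/6) = 1/8.
The prior-weighted likelihoods are 1/10 · 0 = 0, 1/10 · 1/28 = 1/280, 1/5 · 1/7 = 1/35, 1/5 · 5/28 = 1/28, 2/5 · 1/8 = 1/20; these sum to 33/280.
Dividing through by the total gives posterior P(r = 1 | data) = 0, P(r = 2 | data) = 1/33, P(r = 4 | data) = 8/33, P(r = 6 | data) = 10/33, P(r = 7 | data) = 14/33.
Averaging over the posterior, P(orange next | data) = (0)(1/33) + (2/5)(8/33) + (4/5)(10/33) + (1)(14/33) = 42/55.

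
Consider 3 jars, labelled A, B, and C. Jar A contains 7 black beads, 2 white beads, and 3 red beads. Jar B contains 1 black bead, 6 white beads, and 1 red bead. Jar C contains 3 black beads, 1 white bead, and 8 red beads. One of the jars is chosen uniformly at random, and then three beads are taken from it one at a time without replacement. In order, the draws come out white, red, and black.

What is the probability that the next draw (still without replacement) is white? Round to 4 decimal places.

The likelihood of the observed sequence under each hypothesis: P(data | jar A) = (2/12)(3/11)(7/10) = 7/220; P(data | jar B) = (6/8)(1/7)(1/6) = 1/56; P(data | jar C) = (1/12)(8/11)(3/10) = 1/55.
The prior-weighted likelihoods are 1/3 · 7/220 = 7/660, 1/3 · 1/56 = 1/168, 1/3 · 1/55 = 1/165; with total 19/840.
Normalising, the posterior is P(jar A | data) = 0.4689, P(jar B | data) = 0.26316, P(jar C | data) = 0.26794.
So P(white next | data) = Σ P(white next | H) P(H | data) = (1/9)(0.4689) + (1)(0.26316) + (0)(0.26794) = 0.31526.

0.3153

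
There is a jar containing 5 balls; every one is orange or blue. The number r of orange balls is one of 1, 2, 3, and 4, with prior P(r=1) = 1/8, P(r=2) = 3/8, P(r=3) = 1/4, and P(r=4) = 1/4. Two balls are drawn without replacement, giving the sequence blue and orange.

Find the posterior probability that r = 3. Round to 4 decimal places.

Compute the likelihood of the observed sequence for each case: P(data | r = 1) = (4/5)(1/4) = 1/5; P(data | r = 2) = (3/5)(2/4) = 3/10; P(data | r = 3) = (2/5)(3/4) = 3/10; P(data | r = 4) = (1/5)(4/4) = 1/5.
The prior-weighted likelihoods are 1/8 · 1/5 = 1/40, 3/8 · 3/10 = 9/80, 1/4 · 3/10 = 3/40, 1/4 · 1/5 = 1/20; with total 21/80.
Hence P(r = 3 | data) = (3/40) / (21/80) = 2/7.

0.2857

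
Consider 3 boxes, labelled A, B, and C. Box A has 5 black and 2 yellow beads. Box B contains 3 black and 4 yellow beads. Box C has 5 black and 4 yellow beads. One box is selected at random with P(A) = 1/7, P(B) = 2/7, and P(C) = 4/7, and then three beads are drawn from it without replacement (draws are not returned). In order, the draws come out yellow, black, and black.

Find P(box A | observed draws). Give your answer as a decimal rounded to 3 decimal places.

Under each hypothesis, the probability of the observed sequence is: P(data | box A) = (2/7)(5/6)(4/5) = 0.19048; P(data | box B) = (4/7)(3/6)(2/5) = 0.11429; P(data | box C) = (4/9)(5/8)(4/7) = 0.15873.
Weighting by the prior gives 1/7 · 0.19048 = 0.027211, 2/7 · 0.11429 = 0.032653, 4/7 · 0.15873 = 0.090703; summing to 0.15057.
By Bayes' rule, P(box A | data) = (0.027211) / (0.15057) = 0.18072.

0.181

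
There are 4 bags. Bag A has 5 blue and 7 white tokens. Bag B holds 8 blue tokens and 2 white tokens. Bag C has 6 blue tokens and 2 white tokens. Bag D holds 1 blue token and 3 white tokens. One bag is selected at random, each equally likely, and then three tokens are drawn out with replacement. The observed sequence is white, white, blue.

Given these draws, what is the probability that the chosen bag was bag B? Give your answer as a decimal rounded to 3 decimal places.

0.089

Compute the likelihood of the observed sequence for each case: P(data | bag A) = (7/12)(7/12)(5/12) = 0.14178; P(data | bag B) = (2/10)(2/10)(8/10) = 0.032; P(data | bag C) = (2/8)(2/8)(6/8) = 0.046875; P(data | bag D) = (3/4)(3/4)(1/4) = 0.14062.
Weighting by the prior gives 1/4 · 0.14178 = 0.035446, 1/4 · 0.032 = 0.008, 1/4 · 0.046875 = 0.011719, 1/4 · 0.14062 = 0.035156; summing to 0.090321.
Therefore the posterior P(bag B | data) = (0.008) / (0.090321) = 0.088573.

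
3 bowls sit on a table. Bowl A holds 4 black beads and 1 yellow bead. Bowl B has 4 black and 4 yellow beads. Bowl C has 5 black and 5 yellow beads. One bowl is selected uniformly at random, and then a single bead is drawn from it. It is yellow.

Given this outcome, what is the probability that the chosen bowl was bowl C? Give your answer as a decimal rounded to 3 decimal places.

Under each hypothesis, the probability of this draw is: P(data | bowl A) = (1/5) = 1/5; P(data | bowl B) = (4/8) = 1/2; P(data | bowl C) = (5/10) = 1/2.
Weighting by the prior gives 1/3 · 1/5 = 1/15, 1/3 · 1/2 = 1/6, 1/3 · 1/2 = 1/6; with total 2/5.
By Bayes' rule, P(bowl C | data) = (1/6) / (2/5) = 5/12.

0.417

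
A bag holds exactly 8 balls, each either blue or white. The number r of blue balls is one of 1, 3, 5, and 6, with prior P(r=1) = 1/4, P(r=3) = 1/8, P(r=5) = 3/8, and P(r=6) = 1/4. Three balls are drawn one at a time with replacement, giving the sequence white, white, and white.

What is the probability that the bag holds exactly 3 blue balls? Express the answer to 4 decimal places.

0.1377

Compute the likelihood of the observed sequence for each case: P(data | r = 1) = (7/8)(7/8)(7/8) = 0.66992; P(data | r = 3) = (5/8)(5/8)(5/8) = 0.24414; P(data | r = 5) = (3/8)(3/8)(3/8) = 0.052734; P(data | r = 6) = (2/8)(2/8)(2/8) = 0.015625.
The prior-weighted likelihoods are 1/4 · 0.66992 = 0.16748, 1/8 · 0.24414 = 0.030518, 3/8 · 0.052734 = 0.019775, 1/4 · 0.015625 = 0.0039062; with total 0.22168.
By Bayes' rule, P(r = 3 | data) = (0.030518) / (0.22168) = 0.13767.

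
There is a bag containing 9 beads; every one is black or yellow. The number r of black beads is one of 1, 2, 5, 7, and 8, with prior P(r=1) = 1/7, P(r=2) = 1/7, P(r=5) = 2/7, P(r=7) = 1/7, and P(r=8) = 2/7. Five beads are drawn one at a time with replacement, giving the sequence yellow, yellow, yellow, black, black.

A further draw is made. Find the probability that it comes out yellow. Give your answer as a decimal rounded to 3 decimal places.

For each hypothesis, P(data | H) works out to: P(data | r = 1) = (8/9)(8/9)(8/9)(1/9)(1/9) = 0.0086708; P(data | r = 2) = (7/9)(7/9)(7/9)(2/9)(2/9) = 0.023235; P(data | r = 5) = (4/9)(4/9)(4/9)(5/9)(5/9) = 0.027096; P(data | r = 7) = (2/9)(2/9)(2/9)(7/9)(7/9) = 0.0066386; P(data | r = 8) = (1/9)(1/9)(1/9)(8/9)(8/9) = 0.0010838.
The prior-weighted likelihoods are 1/7 · 0.0086708 = 0.0012387, 1/7 · 0.023235 = 0.0033193, 2/7 · 0.027096 = 0.0077418, 1/7 · 0.0066386 = 0.00094836, 2/7 · 0.0010838 = 0.00030967; these sum to 0.013558.
The posterior is then P(r = 1 | data) = 0.091363, P(r = 2 | data) = 0.24483, P(r = 5 | data) = 0.57102, P(r = 7 | data) = 0.06995, P(r = 8 | data) = 0.022841.
The predictive probability is P(yellow next | data) = (8/9)(0.091363) + (7/9)(0.24483) + (4/9)(0.57102) + (2/9)(0.06995) + (1/9)(0.022841) = 0.5435.

0.544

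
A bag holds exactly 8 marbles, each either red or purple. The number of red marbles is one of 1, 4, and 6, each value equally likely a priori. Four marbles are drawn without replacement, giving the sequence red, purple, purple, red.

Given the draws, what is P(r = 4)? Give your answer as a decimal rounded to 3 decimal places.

The likelihood of the observed sequence under each hypothesis: P(data | r = 1) = (1/8)(7/7)(6/6)(0/5) = 0; P(data | r = 4) = (4/8)(4/7)(3/6)(3/5) = 3/35; P(data | r = 6) = (6/8)(2/7)(1/6)(5/5) = 1/28.
Multiplying each by its prior: 1/3 · 0 = 0, 1/3 · 3/35 = 1/35, 1/3 · 1/28 = 1/84; with total 17/420.
By Bayes' rule, P(r = 4 | data) = (1/35) / (17/420) = 12/17.

0.706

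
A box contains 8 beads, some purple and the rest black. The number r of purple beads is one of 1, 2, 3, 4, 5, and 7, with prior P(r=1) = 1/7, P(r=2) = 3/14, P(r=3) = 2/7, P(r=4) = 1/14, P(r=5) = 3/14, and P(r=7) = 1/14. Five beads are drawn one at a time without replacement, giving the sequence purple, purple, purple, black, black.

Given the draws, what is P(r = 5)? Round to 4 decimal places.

0.5844

Compute the likelihood of the observed sequence for each case: P(data | r = 1) = (1/8)(0/7) = 0; P(data | r = 2) = (2/8)(1/7)(0/6) = 0; P(data | r = 3) = (3/8)(2/7)(1/6)(5/5)(4/4) = 1/56; P(data | r = 4) = (4/8)(3/7)(2/6)(4/5)(3/4) = 3/70; P(data | r = 5) = (5/8)(4/7)(3/6)(3/5)(2/4) = 3/56; P(data | r = 7) = (7/8)(6/7)(5/6)(1/5)(0/4) = 0.
Weighting by the prior gives 1/7 · 0 = 0, 3/14 · 0 = 0, 2/7 · 1/56 = 1/196, 1/14 · 3/70 = 3/980, 3/14 · 3/56 = 9/784, 1/14 · 0 = 0; summing to 11/560.
By Bayes' rule, P(r = 5 | data) = (9/784) / (11/560) = 45/77.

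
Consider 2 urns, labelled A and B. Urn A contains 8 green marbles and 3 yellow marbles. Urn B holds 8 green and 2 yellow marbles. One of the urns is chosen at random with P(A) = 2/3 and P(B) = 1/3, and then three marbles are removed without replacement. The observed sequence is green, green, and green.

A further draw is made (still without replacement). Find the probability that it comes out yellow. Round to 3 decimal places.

Under each hypothesis, the probability of the observed sequence is: P(data | urn A) = (8/11)(7/10)(6/9) = 56/165; P(data | urn B) = (8/10)(7/9)(6/8) = 7/15.
Multiplying each by its prior: 2/3 · 56/165 = 112/495, 1/3 · 7/15 = 7/45; summing to 21/55.
Dividing through by the total gives posterior P(urn A | data) = 16/27, P(urn B | data) = 11/27.
The predictive probability is P(yellow next | data) = (3/8)(16/27) + (2/7)(11/27) = 64/189.

0.339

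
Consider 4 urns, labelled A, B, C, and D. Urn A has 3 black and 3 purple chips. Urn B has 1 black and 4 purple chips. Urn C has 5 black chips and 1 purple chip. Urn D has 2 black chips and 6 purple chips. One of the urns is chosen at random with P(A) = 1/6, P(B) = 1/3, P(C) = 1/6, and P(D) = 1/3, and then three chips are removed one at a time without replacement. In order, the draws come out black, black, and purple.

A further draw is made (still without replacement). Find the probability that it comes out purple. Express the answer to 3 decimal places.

0.442

The likelihood of the observed sequence under each hypothesis: P(data | urn A) = (3/6)(2/5)(3/4) = 0.15; P(data | urn B) = (1/5)(0/4) = 0; P(data | urn C) = (5/6)(4/5)(1/4) = 0.16667; P(data | urn D) = (2/8)(1/7)(6/6) = 0.035714.
The prior-weighted likelihoods are 1/6 · 0.15 = 0.025, 1/3 · 0 = 0, 1/6 · 0.16667 = 0.027778, 1/3 · 0.035714 = 0.011905; these sum to 0.064683.
Normalising, the posterior is P(urn A | data) = 0.3865, P(urn B | data) = 0, P(urn C | data) = 0.42945, P(urn D | data) = 0.18405.
Averaging over the posterior, P(purple next | data) = (2/3)(0.3865) + (0)(0.42945) + (1)(0.18405) = 0.44172.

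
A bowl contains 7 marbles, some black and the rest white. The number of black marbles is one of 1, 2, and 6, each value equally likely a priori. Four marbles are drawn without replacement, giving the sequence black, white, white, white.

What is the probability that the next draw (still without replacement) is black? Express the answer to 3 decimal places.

0.167

For each hypothesis, P(data | H) works out to: P(data | r = 1) = (1/7)(6/6)(5/5)(4/4) = 1/7; P(data | r = 2) = (2/7)(5/6)(4/5)(3/4) = 1/7; P(data | r = 6) = (6/7)(1/6)(0/5) = 0.
Multiplying each by its prior: 1/3 · 1/7 = 1/21, 1/3 · 1/7 = 1/21, 1/3 · 0 = 0; with total 2/21.
The posterior is then P(r = 1 | data) = 1/2, P(r = 2 | data) = 1/2, P(r = 6 | data) = 0.
The predictive probability is P(black next | data) = (0)(1/2) + (1/3)(1/2) = 1/6.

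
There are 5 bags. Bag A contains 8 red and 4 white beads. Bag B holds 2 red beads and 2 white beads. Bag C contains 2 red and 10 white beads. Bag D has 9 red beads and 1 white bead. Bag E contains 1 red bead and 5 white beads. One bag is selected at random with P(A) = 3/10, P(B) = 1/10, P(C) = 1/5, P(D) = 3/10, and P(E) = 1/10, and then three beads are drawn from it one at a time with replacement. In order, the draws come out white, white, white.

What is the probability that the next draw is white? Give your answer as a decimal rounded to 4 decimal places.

Under each hypothesis, the probability of the observed sequence is: P(data | bag A) = (4/12)(4/12)(4/12) = 0.037037; P(data | bag B) = (2/4)(2/4)(2/4) = 0.125; P(data | bag C) = (10/12)(10/12)(10/12) = 0.5787; P(data | bag D) = (1/10)(1/10)(1/10) = 0.001; P(data | bag E) = (5/6)(5/6)(5/6) = 0.5787.
Multiplying each by its prior: 3/10 · 0.037037 = 0.011111, 1/10 · 0.125 = 0.0125, 1/5 · 0.5787 = 0.11574, 3/10 · 0.001 = 0.0003, 1/10 · 0.5787 = 0.05787; these sum to 0.19752.
Normalising, the posterior is P(bag A | data) = 0.056252, P(bag B | data) = 0.063284, P(bag C | data) = 0.58596, P(bag D | data) = 0.0015188, P(bag E | data) = 0.29298.
The predictive probability is P(white next | data) = (1/3)(0.056252) + (1/2)(0.063284) + (5/6)(0.58596) + (1/10)(0.0015188) + (5/6)(0.29298) = 0.783.

0.7830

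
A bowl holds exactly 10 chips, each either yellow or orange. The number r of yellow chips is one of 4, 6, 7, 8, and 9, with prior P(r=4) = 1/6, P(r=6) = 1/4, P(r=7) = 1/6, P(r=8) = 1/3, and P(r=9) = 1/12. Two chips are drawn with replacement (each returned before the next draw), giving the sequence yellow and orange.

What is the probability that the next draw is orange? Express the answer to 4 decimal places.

The likelihood of the observed sequence under each hypothesis: P(data | r = 4) = (4/10)(6/10) = 6/25; P(data | r = 6) = (6/10)(4/10) = 6/25; P(data | r = 7) = (7/10)(3/10) = 21/100; P(data | r = 8) = (8/10)(2/10) = 4/25; P(data | r = 9) = (9/10)(1/10) = 9/100.
Weighting by the prior gives 1/6 · 6/25 = 1/25, 1/4 · 6/25 = 3/50, 1/6 · 21/100 = 7/200, 1/3 · 4/25 = 4/75, 1/12 · 9/100 = 3/400; these sum to 47/240.
Normalising, the posterior is P(r = 4 | data) = 0.20426, P(r = 6 | data) = 0.30638, P(r = 7 | data) = 0.17872, P(r = 8 | data) = 0.27234, P(r = 9 | data) = 0.038298.
The predictive probability is P(orange next | data) = (3/5)(0.20426) + (2/5)(0.30638) + (3/10)(0.17872) + (1/5)(0.27234) + (1/10)(0.038298) = 0.35702.

0.3570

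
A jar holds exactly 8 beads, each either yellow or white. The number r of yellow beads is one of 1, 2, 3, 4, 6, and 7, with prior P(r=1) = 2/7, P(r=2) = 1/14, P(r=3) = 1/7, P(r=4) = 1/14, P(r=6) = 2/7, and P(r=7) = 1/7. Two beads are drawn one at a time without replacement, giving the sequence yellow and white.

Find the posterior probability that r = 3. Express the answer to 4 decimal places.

0.2027

Compute the likelihood of the observed sequence for each case: P(data | r = 1) = (1/8)(7/7) = 1/8; P(data | r = 2) = (2/8)(6/7) = 3/14; P(data | r = 3) = (3/8)(5/7) = 15/56; P(data | r = 4) = (4/8)(4/7) = 2/7; P(data | r = 6) = (6/8)(2/7) = 3/14; P(data | r = 7) = (7/8)(1/7) = 1/8.
Weighting by the prior gives 2/7 · 1/8 = 1/28, 1/14 · 3/14 = 3/196, 1/7 · 15/56 = 15/392, 1/14 · 2/7 = 1/49, 2/7 · 3/14 = 3/49, 1/7 · 1/8 = 1/56; summing to 37/196.
Therefore the posterior P(r = 3 | data) = (15/392) / (37/196) = 15/74.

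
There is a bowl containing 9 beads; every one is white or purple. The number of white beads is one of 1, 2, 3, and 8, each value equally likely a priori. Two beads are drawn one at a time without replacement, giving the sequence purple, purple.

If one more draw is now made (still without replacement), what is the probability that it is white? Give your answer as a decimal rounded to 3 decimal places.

0.257

For each hypothesis, P(data | H) works out to: P(data | r = 1) = (8/9)(7/8) = 7/9; P(data | r = 2) = (7/9)(6/8) = 7/12; P(data | r = 3) = (6/9)(5/8) = 5/12; P(data | r = 8) = (1/9)(0/8) = 0.
Weighting by the prior gives 1/4 · 7/9 = 7/36, 1/4 · 7/12 = 7/48, 1/4 · 5/12 = 5/48, 1/4 · 0 = 0; summing to 4/9.
The posterior is then P(r = 1 | data) = 7/16, P(r = 2 | data) = 21/64, P(r = 3 | data) = 15/64, P(r = 8 | data) = 0.
Averaging over the posterior, P(white next | data) = (1/7)(7/16) + (2/7)(21/64) + (3/7)(15/64) = 115/448.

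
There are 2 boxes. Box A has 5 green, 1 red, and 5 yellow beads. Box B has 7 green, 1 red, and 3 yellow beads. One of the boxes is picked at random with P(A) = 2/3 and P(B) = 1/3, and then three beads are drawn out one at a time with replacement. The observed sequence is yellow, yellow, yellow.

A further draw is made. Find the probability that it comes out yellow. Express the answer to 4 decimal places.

Under each hypothesis, the probability of the observed sequence is: P(data | box A) = (5/11)(5/11)(5/11) = 0.093914; P(data | box B) = (3/11)(3/11)(3/11) = 0.020285.
Multiplying each by its prior: 2/3 · 0.093914 = 0.06261, 1/3 · 0.020285 = 0.0067618; with total 0.069371.
Dividing through by the total gives posterior P(box A | data) = 0.90253, P(box B | data) = 0.097473.
So P(yellow next | data) = Σ P(yellow next | H) P(H | data) = (5/11)(0.90253) + (3/11)(0.097473) = 0.43682.

0.4368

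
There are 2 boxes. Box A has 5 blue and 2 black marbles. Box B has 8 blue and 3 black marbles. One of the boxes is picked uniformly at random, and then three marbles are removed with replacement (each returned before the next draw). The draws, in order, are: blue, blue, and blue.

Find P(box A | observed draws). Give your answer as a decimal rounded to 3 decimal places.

The likelihood of the observed sequence under each hypothesis: P(data | box A) = (5/7)(5/7)(5/7) = 0.36443; P(data | box B) = (8/11)(8/11)(8/11) = 0.38467.
Multiplying each by its prior: 1/2 · 0.36443 = 0.18222, 1/2 · 0.38467 = 0.19234; with total 0.37455.
By Bayes' rule, P(box A | data) = (0.18222) / (0.37455) = 0.48649.

0.486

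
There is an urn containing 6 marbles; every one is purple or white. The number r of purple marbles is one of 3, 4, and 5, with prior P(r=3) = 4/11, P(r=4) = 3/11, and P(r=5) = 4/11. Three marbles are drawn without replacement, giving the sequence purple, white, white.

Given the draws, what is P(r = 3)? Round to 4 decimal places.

0.7500

Under each hypothesis, the probability of the observed sequence is: P(data | r = 3) = (3/6)(3/5)(2/4) = 3/20; P(data | r = 4) = (4/6)(2/5)(1/4) = 1/15; P(data | r = 5) = (5/6)(1/5)(0/4) = 0.
Multiplying each by its prior: 4/11 · 3/20 = 3/55, 3/11 · 1/15 = 1/55, 4/11 · 0 = 0; these sum to 4/55.
So P(r = 3 | data) = (3/55) / (4/55) = 3/4.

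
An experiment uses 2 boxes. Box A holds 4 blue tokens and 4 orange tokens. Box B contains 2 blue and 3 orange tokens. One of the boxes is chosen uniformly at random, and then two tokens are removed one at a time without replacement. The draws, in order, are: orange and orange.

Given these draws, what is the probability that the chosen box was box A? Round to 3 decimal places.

0.417

For each hypothesis, P(data | H) works out to: P(data | box A) = (4/8)(3/7) = 3/14; P(data | box B) = (3/5)(2/4) = 3/10.
The prior-weighted likelihoods are 1/2 · 3/14 = 3/28, 1/2 · 3/10 = 3/20; these sum to 9/35.
By Bayes' rule, P(box A | data) = (3/28) / (9/35) = 5/12.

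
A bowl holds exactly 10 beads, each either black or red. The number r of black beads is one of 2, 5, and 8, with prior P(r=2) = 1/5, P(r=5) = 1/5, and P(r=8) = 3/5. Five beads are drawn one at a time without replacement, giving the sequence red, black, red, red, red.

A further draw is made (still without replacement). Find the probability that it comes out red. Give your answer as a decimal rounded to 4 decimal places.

Compute the likelihood of the observed sequence for each case: P(data | r = 2) = (8/10)(2/9)(7/8)(6/7)(5/6) = 1/9; P(data | r = 5) = (5/10)(5/9)(4/8)(3/7)(2/6) = 5/252; P(data | r = 8) = (2/10)(8/9)(1/8)(0/7) = 0.
Multiplying each by its prior: 1/5 · 1/9 = 1/45, 1/5 · 5/252 = 1/252, 3/5 · 0 = 0; summing to 11/420.
The posterior is then P(r = 2 | data) = 28/33, P(r = 5 | data) = 5/33, P(r = 8 | data) = 0.
Averaging over the posterior, P(red next | data) = (4/5)(28/33) + (1/5)(5/33) = 39/55.

0.7091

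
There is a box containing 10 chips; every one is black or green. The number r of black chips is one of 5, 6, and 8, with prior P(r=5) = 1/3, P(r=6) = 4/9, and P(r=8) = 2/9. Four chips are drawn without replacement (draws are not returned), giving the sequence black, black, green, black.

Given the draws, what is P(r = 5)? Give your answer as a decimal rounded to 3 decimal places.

For each hypothesis, P(data | H) works out to: P(data | r = 5) = (5/10)(4/9)(5/8)(3/7) = 0.059524; P(data | r = 6) = (6/10)(5/9)(4/8)(4/7) = 0.095238; P(data | r = 8) = (8/10)(7/9)(2/8)(6/7) = 0.13333.
Multiplying each by its prior: 1/3 · 0.059524 = 0.019841, 4/9 · 0.095238 = 0.042328, 2/9 · 0.13333 = 0.02963; summing to 0.091799.
Therefore the posterior P(r = 5 | data) = (0.019841) / (0.091799) = 0.21614.

0.216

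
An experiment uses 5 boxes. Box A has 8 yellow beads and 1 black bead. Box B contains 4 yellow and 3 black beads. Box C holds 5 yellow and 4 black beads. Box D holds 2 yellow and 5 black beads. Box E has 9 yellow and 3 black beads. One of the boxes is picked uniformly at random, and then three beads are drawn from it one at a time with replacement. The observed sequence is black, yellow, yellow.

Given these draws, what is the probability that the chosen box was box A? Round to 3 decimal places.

The likelihood of the observed sequence under each hypothesis: P(data | box A) = (1/9)(8/9)(8/9) = 0.087791; P(data | box B) = (3/7)(4/7)(4/7) = 0.13994; P(data | box C) = (4/9)(5/9)(5/9) = 0.13717; P(data | box D) = (5/7)(2/7)(2/7) = 0.058309; P(data | box E) = (3/12)(9/12)(9/12) = 0.14062.
Multiplying each by its prior: 1/5 · 0.087791 = 0.017558, 1/5 · 0.13994 = 0.027988, 1/5 · 0.13717 = 0.027435, 1/5 · 0.058309 = 0.011662, 1/5 · 0.14062 = 0.028125; these sum to 0.11277.
Therefore the posterior P(box A | data) = (0.017558) / (0.11277) = 0.1557.

0.156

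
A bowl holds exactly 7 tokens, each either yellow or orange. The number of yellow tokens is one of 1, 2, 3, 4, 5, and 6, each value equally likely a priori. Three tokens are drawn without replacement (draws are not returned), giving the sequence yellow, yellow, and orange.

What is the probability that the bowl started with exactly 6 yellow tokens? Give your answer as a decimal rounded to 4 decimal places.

0.2143

Under each hypothesis, the probability of the observed sequence is: P(data | r = 1) = (1/7)(0/6) = 0; P(data | r = 2) = (2/7)(1/6)(5/5) = 1/21; P(data | r = 3) = (3/7)(2/6)(4/5) = 4/35; P(data | r = 4) = (4/7)(3/6)(3/5) = 6/35; P(data | r = 5) = (5/7)(4/6)(2/5) = 4/21; P(data | r = 6) = (6/7)(5/6)(1/5) = 1/7.
Weighting by the prior gives 1/6 · 0 = 0, 1/6 · 1/21 = 1/126, 1/6 · 4/35 = 2/105, 1/6 · 6/35 = 1/35, 1/6 · 4/21 = 2/63, 1/6 · 1/7 = 1/42; these sum to 1/9.
Therefore the posterior P(r = 6 | data) = (1/42) / (1/9) = 3/14.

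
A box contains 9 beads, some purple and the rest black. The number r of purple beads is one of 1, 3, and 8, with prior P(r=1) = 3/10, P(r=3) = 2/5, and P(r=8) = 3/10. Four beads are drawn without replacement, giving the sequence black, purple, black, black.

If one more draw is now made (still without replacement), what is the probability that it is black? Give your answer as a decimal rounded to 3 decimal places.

0.765

The likelihood of the observed sequence under each hypothesis: P(data | r = 1) = (8/9)(1/8)(7/7)(6/6) = 1/9; P(data | r = 3) = (6/9)(3/8)(5/7)(4/6) = 5/42; P(data | r = 8) = (1/9)(8/8)(0/7) = 0.
Weighting by the prior gives 3/10 · 1/9 = 1/30, 2/5 · 5/42 = 1/21, 3/10 · 0 = 0; these sum to 17/210.
The posterior is then P(r = 1 | data) = 7/17, P(r = 3 | data) = 10/17, P(r = 8 | data) = 0.
So P(black next | data) = Σ P(black next | H) P(H | data) = (1)(7/17) + (3/5)(10/17) = 13/17.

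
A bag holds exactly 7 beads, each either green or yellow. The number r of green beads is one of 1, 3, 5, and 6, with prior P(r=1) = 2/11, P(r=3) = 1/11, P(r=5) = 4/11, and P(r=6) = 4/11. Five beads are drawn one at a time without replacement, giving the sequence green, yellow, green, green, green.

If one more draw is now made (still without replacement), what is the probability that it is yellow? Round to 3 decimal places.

0.200

Under each hypothesis, the probability of the observed sequence is: P(data | r = 1) = (1/7)(6/6)(0/5) = 0; P(data | r = 3) = (3/7)(4/6)(2/5)(1/4)(0/3) = 0; P(data | r = 5) = (5/7)(2/6)(4/5)(3/4)(2/3) = 2/21; P(data | r = 6) = (6/7)(1/6)(5/5)(4/4)(3/3) = 1/7.
The prior-weighted likelihoods are 2/11 · 0 = 0, 1/11 · 0 = 0, 4/11 · 2/21 = 8/231, 4/11 · 1/7 = 4/77; with total 20/231.
Normalising, the posterior is P(r = 1 | data) = 0, P(r = 3 | data) = 0, P(r = 5 | data) = 2/5, P(r = 6 | data) = 3/5.
So P(yellow next | data) = Σ P(yellow next | H) P(H | data) = (1/2)(2/5) + (0)(3/5) = 1/5.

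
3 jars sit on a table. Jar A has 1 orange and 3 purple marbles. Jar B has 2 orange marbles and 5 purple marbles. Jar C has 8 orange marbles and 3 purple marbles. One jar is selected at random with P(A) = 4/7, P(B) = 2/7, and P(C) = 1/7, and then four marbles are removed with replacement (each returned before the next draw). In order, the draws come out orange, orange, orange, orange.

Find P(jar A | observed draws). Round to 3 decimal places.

The likelihood of the observed sequence under each hypothesis: P(data | jar A) = (1/4)(1/4)(1/4)(1/4) = 0.0039062; P(data | jar B) = (2/7)(2/7)(2/7)(2/7) = 0.0066639; P(data | jar C) = (8/11)(8/11)(8/11)(8/11) = 0.27976.
The prior-weighted likelihoods are 4/7 · 0.0039062 = 0.0022321, 2/7 · 0.0066639 = 0.001904, 1/7 · 0.27976 = 0.039966; with total 0.044102.
By Bayes' rule, P(jar A | data) = (0.0022321) / (0.044102) = 0.050613.

0.051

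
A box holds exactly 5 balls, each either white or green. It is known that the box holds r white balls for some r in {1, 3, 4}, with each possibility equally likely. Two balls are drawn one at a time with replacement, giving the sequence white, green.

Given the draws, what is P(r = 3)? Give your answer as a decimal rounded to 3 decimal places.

0.429

For each hypothesis, P(data | H) works out to: P(data | r = 1) = (1/5)(4/5) = 4/25; P(data | r = 3) = (3/5)(2/5) = 6/25; P(data | r = 4) = (4/5)(1/5) = 4/25.
Multiplying each by its prior: 1/3 · 4/25 = 4/75, 1/3 · 6/25 = 2/25, 1/3 · 4/25 = 4/75; these sum to 14/75.
Hence P(r = 3 | data) = (2/25) / (14/75) = 3/7.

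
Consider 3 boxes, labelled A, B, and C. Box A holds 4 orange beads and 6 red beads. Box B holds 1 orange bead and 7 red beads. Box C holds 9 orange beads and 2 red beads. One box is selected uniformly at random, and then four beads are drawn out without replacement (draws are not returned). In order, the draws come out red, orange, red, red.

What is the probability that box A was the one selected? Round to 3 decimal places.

0.432

The likelihood of the observed sequence under each hypothesis: P(data | box A) = (6/10)(4/9)(5/8)(4/7) = 2/21; P(data | box B) = (7/8)(1/7)(6/6)(5/5) = 1/8; P(data | box C) = (2/11)(9/10)(1/9)(0/8) = 0.
Weighting by the prior gives 1/3 · 2/21 = 2/63, 1/3 · 1/8 = 1/24, 1/3 · 0 = 0; these sum to 37/504.
By Bayes' rule, P(box A | data) = (2/63) / (37/504) = 16/37.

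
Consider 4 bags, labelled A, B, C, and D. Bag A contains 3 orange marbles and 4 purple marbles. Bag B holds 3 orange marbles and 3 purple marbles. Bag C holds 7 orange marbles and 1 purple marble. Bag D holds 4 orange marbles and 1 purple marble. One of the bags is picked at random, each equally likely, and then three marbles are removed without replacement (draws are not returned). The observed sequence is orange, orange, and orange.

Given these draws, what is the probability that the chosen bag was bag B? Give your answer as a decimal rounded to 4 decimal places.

For each hypothesis, P(data | H) works out to: P(data | bag A) = (3/7)(2/6)(1/5) = 0.028571; P(data | bag B) = (3/6)(2/5)(1/4) = 0.05; P(data | bag C) = (7/8)(6/7)(5/6) = 0.625; P(data | bag D) = (4/5)(3/4)(2/3) = 0.4.
Multiplying each by its prior: 1/4 · 0.028571 = 0.0071429, 1/4 · 0.05 = 0.0125, 1/4 · 0.625 = 0.15625, 1/4 · 0.4 = 0.1; with total 0.27589.
By Bayes' rule, P(bag B | data) = (0.0125) / (0.27589) = 0.045307.

0.0453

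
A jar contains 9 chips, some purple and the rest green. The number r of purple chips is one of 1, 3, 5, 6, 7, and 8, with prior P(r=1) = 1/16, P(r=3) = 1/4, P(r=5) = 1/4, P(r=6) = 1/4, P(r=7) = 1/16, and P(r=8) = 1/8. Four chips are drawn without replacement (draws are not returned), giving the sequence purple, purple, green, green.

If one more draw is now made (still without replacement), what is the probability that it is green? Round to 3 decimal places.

0.444

The likelihood of the observed sequence under each hypothesis: P(data | r = 1) = (1/9)(0/8) = 0; P(data | r = 3) = (3/9)(2/8)(6/7)(5/6) = 5/84; P(data | r = 5) = (5/9)(4/8)(4/7)(3/6) = 5/63; P(data | r = 6) = (6/9)(5/8)(3/7)(2/6) = 5/84; P(data | r = 7) = (7/9)(6/8)(2/7)(1/6) = 1/36; P(data | r = 8) = (8/9)(7/8)(1/7)(0/6) = 0.
The prior-weighted likelihoods are 1/16 · 0 = 0, 1/4 · 5/84 = 5/336, 1/4 · 5/63 = 5/252, 1/4 · 5/84 = 5/336, 1/16 · 1/36 = 1/576, 1/8 · 0 = 0; with total 23/448.
Dividing through by the total gives posterior P(r = 1 | data) = 0, P(r = 3 | data) = 20/69, P(r = 5 | data) = 80/207, P(r = 6 | data) = 20/69, P(r = 7 | data) = 7/207, P(r = 8 | data) = 0.
So P(green next | data) = Σ P(green next | H) P(H | data) = (4/5)(20/69) + (2/5)(80/207) + (1/5)(20/69) + (0)(7/207) = 4/9.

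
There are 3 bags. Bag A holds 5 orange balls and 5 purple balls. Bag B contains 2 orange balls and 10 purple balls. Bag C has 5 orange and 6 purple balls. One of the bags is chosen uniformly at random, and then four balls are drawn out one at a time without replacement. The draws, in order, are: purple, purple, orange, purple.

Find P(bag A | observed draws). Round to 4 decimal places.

The likelihood of the observed sequence under each hypothesis: P(data | bag A) = (5/10)(4/9)(5/8)(3/7) = 5/84; P(data | bag B) = (10/12)(9/11)(2/10)(8/9) = 4/33; P(data | bag C) = (6/11)(5/10)(5/9)(4/8) = 5/66.
Multiplying each by its prior: 1/3 · 5/84 = 5/252, 1/3 · 4/33 = 4/99, 1/3 · 5/66 = 5/198; summing to 79/924.
Hence P(bag A | data) = (5/252) / (79/924) = 55/237.

0.2321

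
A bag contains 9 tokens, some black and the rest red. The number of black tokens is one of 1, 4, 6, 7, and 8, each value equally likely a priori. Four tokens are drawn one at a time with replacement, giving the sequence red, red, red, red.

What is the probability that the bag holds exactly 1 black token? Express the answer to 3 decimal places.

0.850

For each hypothesis, P(data | H) works out to: P(data | r = 1) = (8/9)(8/9)(8/9)(8/9) = 0.6243; P(data | r = 4) = (5/9)(5/9)(5/9)(5/9) = 0.09526; P(data | r = 6) = (3/9)(3/9)(3/9)(3/9) = 0.012346; P(data | r = 7) = (2/9)(2/9)(2/9)(2/9) = 0.0024387; P(data | r = 8) = (1/9)(1/9)(1/9)(1/9) = 0.00015242.
Multiplying each by its prior: 1/5 · 0.6243 = 0.12486, 1/5 · 0.09526 = 0.019052, 1/5 · 0.012346 = 0.0024691, 1/5 · 0.0024387 = 0.00048773, 1/5 · 0.00015242 = 3.0483e-05; summing to 0.1469.
Hence P(r = 1 | data) = (0.12486) / (0.1469) = 0.84997.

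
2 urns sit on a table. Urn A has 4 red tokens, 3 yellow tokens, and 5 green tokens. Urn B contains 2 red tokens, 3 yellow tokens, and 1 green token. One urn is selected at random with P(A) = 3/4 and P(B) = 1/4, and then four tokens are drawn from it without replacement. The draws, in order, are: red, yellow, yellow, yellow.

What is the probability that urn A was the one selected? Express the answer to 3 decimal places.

Compute the likelihood of the observed sequence for each case: P(data | urn A) = (4/12)(3/11)(2/10)(1/9) = 0.0020202; P(data | urn B) = (2/6)(3/5)(2/4)(1/3) = 0.033333.
Weighting by the prior gives 3/4 · 0.0020202 = 0.0015152, 1/4 · 0.033333 = 0.0083333; with total 0.0098485.
By Bayes' rule, P(urn A | data) = (0.0015152) / (0.0098485) = 0.15385.

0.154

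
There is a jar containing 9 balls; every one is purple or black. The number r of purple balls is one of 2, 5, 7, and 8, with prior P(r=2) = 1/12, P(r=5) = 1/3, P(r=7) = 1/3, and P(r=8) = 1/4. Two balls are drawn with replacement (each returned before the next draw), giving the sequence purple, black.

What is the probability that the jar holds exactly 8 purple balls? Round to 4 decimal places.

The likelihood of the observed sequence under each hypothesis: P(data | r = 2) = (2/9)(7/9) = 14/81; P(data | r = 5) = (5/9)(4/9) = 20/81; P(data | r = 7) = (7/9)(2/9) = 14/81; P(data | r = 8) = (8/9)(1/9) = 8/81.
Weighting by the prior gives 1/12 · 14/81 = 7/486, 1/3 · 20/81 = 20/243, 1/3 · 14/81 = 14/243, 1/4 · 8/81 = 2/81; summing to 29/162.
Therefore the posterior P(r = 8 | data) = (2/81) / (29/162) = 4/29.

0.1379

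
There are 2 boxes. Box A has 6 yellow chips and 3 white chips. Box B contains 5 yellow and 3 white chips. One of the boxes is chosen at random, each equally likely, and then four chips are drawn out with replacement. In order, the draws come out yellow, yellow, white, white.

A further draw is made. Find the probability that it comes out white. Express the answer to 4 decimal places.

Under each hypothesis, the probability of the observed sequence is: P(data | box A) = (6/9)(6/9)(3/9)(3/9) = 0.049383; P(data | box B) = (5/8)(5/8)(3/8)(3/8) = 0.054932.
Weighting by the prior gives 1/2 · 0.049383 = 0.024691, 1/2 · 0.054932 = 0.027466; summing to 0.052157.
Normalising, the posterior is P(box A | data) = 0.4734, P(box B | data) = 0.5266.
Averaging over the posterior, P(white next | data) = (1/3)(0.4734) + (3/8)(0.5266) = 0.35527.

0.3553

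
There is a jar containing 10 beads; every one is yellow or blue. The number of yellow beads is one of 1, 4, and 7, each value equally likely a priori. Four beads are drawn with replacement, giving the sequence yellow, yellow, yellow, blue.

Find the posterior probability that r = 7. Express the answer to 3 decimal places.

0.724

The likelihood of the observed sequence under each hypothesis: P(data | r = 1) = (1/10)(1/10)(1/10)(9/10) = 0.0009; P(data | r = 4) = (4/10)(4/10)(4/10)(6/10) = 0.0384; P(data | r = 7) = (7/10)(7/10)(7/10)(3/10) = 0.1029.
Weighting by the prior gives 1/3 · 0.0009 = 0.0003, 1/3 · 0.0384 = 0.0128, 1/3 · 0.1029 = 0.0343; with total 0.0474.
Therefore the posterior P(r = 7 | data) = (0.0343) / (0.0474) = 0.72363.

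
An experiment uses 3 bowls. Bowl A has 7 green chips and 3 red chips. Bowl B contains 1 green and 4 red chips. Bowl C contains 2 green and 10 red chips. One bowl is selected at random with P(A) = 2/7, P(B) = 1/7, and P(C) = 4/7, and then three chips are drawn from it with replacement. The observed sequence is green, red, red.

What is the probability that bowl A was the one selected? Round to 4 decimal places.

0.1757

Under each hypothesis, the probability of the observed sequence is: P(data | bowl A) = (7/10)(3/10)(3/10) = 0.063; P(data | bowl B) = (1/5)(4/5)(4/5) = 0.128; P(data | bowl C) = (2/12)(10/12)(10/12) = 0.11574.
Weighting by the prior gives 2/7 · 0.063 = 0.018, 1/7 · 0.128 = 0.018286, 4/7 · 0.11574 = 0.066138; these sum to 0.10242.
Therefore the posterior P(bowl A | data) = (0.018) / (0.10242) = 0.17574.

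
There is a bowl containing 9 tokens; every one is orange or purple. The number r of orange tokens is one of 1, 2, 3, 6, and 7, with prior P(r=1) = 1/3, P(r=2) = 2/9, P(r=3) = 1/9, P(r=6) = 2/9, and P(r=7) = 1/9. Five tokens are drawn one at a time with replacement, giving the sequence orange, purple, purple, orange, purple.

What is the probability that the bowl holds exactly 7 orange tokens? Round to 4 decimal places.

0.0458

Under each hypothesis, the probability of the observed sequence is: P(data | r = 1) = (1/9)(8/9)(8/9)(1/9)(8/9) = 0.0086708; P(data | r = 2) = (2/9)(7/9)(7/9)(2/9)(7/9) = 0.023235; P(data | r = 3) = (3/9)(6/9)(6/9)(3/9)(6/9) = 0.032922; P(data | r = 6) = (6/9)(3/9)(3/9)(6/9)(3/9) = 0.016461; P(data | r = 7) = (7/9)(2/9)(2/9)(7/9)(2/9) = 0.0066386.
The prior-weighted likelihoods are 1/3 · 0.0086708 = 0.0028903, 2/9 · 0.023235 = 0.0051633, 1/9 · 0.032922 = 0.003658, 2/9 · 0.016461 = 0.003658, 1/9 · 0.0066386 = 0.00073762; summing to 0.016107.
Therefore the posterior P(r = 7 | data) = (0.00073762) / (0.016107) = 0.045794.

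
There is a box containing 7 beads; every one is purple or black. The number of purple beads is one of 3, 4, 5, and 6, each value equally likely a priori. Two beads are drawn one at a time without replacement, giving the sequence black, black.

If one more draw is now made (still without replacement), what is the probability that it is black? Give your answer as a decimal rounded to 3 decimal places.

The likelihood of the observed sequence under each hypothesis: P(data | r = 3) = (4/7)(3/6) = 2/7; P(data | r = 4) = (3/7)(2/6) = 1/7; P(data | r = 5) = (2/7)(1/6) = 1/21; P(data | r = 6) = (1/7)(0/6) = 0.
The prior-weighted likelihoods are 1/4 · 2/7 = 1/14, 1/4 · 1/7 = 1/28, 1/4 · 1/21 = 1/84, 1/4 · 0 = 0; with total 5/42.
The posterior is then P(r = 3 | data) = 3/5, P(r = 4 | data) = 3/10, P(r = 5 | data) = 1/10, P(r = 6 | data) = 0.
Averaging over the posterior, P(black next | data) = (2/5)(3/5) + (1/5)(3/10) + (0)(1/10) = 3/10.

0.300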